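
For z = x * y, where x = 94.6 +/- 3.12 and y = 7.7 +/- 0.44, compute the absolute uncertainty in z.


For a product z = x*y, the relative uncertainty is:
uz/z = sqrt((ux/x)^2 + (uy/y)^2)
Relative uncertainties: ux/x = 3.12/94.6 = 0.032981
uy/y = 0.44/7.7 = 0.057143
z = 94.6 * 7.7 = 728.4
uz = 728.4 * sqrt(0.032981^2 + 0.057143^2) = 48.059

48.059


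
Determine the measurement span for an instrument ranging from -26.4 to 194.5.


Span = upper range - lower range.
Span = 194.5 - (-26.4)
Span = 220.9

220.9


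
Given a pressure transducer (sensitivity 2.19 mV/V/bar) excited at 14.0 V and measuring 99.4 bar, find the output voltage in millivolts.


Output = sensitivity * Vex * P.
Vout = 2.19 * 14.0 * 99.4
Vout = 30.66 * 99.4
Vout = 3047.6 mV

3047.6 mV


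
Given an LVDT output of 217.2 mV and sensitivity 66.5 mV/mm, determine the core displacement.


Displacement = Vout / sensitivity.
d = 217.2 / 66.5
d = 3.266 mm

3.266 mm


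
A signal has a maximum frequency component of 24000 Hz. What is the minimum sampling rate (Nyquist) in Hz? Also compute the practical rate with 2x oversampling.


By Nyquist theorem, fs_min = 2 * fmax.
fs_min = 2 * 24000 = 48000 Hz
Practical rate = 2 * fs_min = 2 * 48000 = 96000 Hz

fs_min = 48000 Hz, fs_practical = 96000 Hz


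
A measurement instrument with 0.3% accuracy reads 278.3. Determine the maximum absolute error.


Absolute error = (accuracy% / 100) * reading.
Error = (0.3 / 100) * 278.3
Error = 0.003 * 278.3
Error = 0.8349

0.8349


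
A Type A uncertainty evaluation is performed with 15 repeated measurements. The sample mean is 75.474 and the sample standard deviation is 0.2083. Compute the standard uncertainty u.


The standard uncertainty for Type A evaluation is u = s / sqrt(n).
u = 0.2083 / sqrt(15)
u = 0.2083 / 3.873
u = 0.0538

0.0538


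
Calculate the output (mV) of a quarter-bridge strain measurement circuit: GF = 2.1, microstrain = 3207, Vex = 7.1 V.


Quarter bridge output: Vout = (GF * epsilon * Vex) / 4.
Vout = (2.1 * 3207e-6 * 7.1) / 4
Vout = 0.04781637 / 4 V
Vout = 0.01195409 V = 11.9541 mV

11.9541 mV


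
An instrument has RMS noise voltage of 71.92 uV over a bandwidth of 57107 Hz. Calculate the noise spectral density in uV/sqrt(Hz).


Noise spectral density = Vrms / sqrt(BW).
NSD = 71.92 / sqrt(57107)
NSD = 71.92 / 238.9707
NSD = 0.301 uV/sqrt(Hz)

0.301 uV/sqrt(Hz)


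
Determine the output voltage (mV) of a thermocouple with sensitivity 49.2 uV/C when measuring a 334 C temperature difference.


The thermocouple output V = sensitivity * dT.
V = 49.2 uV/C * 334 C
V = 16432.8 uV
V = 16.433 mV

16.433 mV


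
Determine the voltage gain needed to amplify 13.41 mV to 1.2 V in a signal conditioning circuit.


Gain = Vout / Vin (converting to same units).
G = 1.2 V / 13.41 mV
G = 1200.0 mV / 13.41 mV
G = 89.49

89.49


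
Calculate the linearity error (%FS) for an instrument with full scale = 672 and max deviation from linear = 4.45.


Linearity error = (max deviation / full scale) * 100%.
Linearity = (4.45 / 672) * 100
Linearity = 0.662 %FS

0.662 %FS


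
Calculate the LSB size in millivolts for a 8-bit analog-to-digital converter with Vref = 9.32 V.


The resolution (LSB) of an ADC is Vref / 2^n.
LSB = 9.32 / 2^8
LSB = 9.32 / 256
LSB = 0.03640625 V = 36.40625 mV

36.40625 mV


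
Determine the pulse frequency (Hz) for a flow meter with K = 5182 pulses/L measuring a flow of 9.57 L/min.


Frequency = K * Q / 60 (converting L/min to L/s).
f = 5182 * 9.57 / 60
f = 49591.74 / 60
f = 826.53 Hz

826.53 Hz


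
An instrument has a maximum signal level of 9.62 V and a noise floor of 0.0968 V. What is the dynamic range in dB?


Dynamic range = 20 * log10(Vmax / Vnoise).
DR = 20 * log10(9.62 / 0.0968)
DR = 20 * log10(99.38)
DR = 39.95 dB

39.95 dB


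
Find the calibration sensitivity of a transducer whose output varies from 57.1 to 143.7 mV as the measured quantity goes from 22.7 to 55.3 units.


Sensitivity = (y2 - y1) / (x2 - x1).
S = (143.7 - 57.1) / (55.3 - 22.7)
S = 86.6 / 32.6
S = 2.6564 mV/unit

2.6564 mV/unit


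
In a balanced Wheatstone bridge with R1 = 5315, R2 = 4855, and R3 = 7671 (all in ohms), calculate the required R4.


At balance: R1*R4 = R2*R3, so R4 = R2*R3/R1.
R4 = 4855 * 7671 / 5315
R4 = 37242705 / 5315
R4 = 7007.09 ohm

7007.09 ohm


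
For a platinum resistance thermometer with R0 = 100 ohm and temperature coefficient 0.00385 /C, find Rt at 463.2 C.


The RTD equation: Rt = R0 * (1 + alpha * T).
Rt = 100 * (1 + 0.00385 * 463.2)
Rt = 100 * (1 + 1.78332)
Rt = 100 * 2.78332
Rt = 278.332 ohm

278.332 ohm


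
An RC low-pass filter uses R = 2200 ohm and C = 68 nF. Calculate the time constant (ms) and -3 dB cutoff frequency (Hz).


Time constant: tau = R * C.
tau = 2200 * 6.80e-08 = 0.0001496 s
tau = 0.1496 ms
Cutoff frequency: fc = 1 / (2*pi*R*C).
fc = 1 / (2*pi*0.0001496) = 1063.87 Hz

tau = 0.1496 ms, fc = 1063.87 Hz


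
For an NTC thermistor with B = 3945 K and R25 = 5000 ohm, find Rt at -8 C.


NTC thermistor equation: Rt = R25 * exp(B * (1/T - 1/T25)).
T in Kelvin: 265.15 K, T25 = 298.15 K
1/T - 1/T25 = 1/265.15 - 1/298.15 = 0.00041743
B * (1/T - 1/T25) = 3945 * 0.00041743 = 1.6468
Rt = 5000 * exp(1.6468) = 25951.1 ohm

25951.1 ohm


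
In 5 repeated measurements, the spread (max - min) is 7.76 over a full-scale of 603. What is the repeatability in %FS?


Repeatability = (spread / full scale) * 100%.
R = (7.76 / 603) * 100
R = 1.287 %FS

1.287 %FS


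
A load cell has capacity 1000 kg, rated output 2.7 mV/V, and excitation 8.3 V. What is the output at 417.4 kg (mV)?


Vout = rated_output * Vex * (load / capacity).
Vout = 2.7 * 8.3 * (417.4 / 1000)
Vout = 2.7 * 8.3 * 0.4174
Vout = 9.354 mV

9.354 mV


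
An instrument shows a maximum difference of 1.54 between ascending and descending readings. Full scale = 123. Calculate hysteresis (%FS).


Hysteresis = (max difference / full scale) * 100%.
H = (1.54 / 123) * 100
H = 1.252 %FS

1.252 %FS


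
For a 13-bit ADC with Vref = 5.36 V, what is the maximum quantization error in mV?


The maximum quantization error is +/- LSB/2.
LSB = Vref / 2^n = 5.36 / 8192 = 0.0006543 V
Max error = LSB / 2 = 0.0006543 / 2 = 0.00032715 V
Max error = 0.3271 mV

0.3271 mV


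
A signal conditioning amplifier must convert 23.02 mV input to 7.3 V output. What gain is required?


Gain = Vout / Vin (converting to same units).
G = 7.3 V / 23.02 mV
G = 7300.0 mV / 23.02 mV
G = 317.12

317.12


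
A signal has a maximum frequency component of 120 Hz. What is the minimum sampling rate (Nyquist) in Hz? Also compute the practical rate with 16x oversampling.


By Nyquist theorem, fs_min = 2 * fmax.
fs_min = 2 * 120 = 240 Hz
Practical rate = 16 * fs_min = 16 * 240 = 3840 Hz

fs_min = 240 Hz, fs_practical = 3840 Hz


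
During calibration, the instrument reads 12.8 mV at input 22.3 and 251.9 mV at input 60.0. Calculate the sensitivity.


Sensitivity = (y2 - y1) / (x2 - x1).
S = (251.9 - 12.8) / (60.0 - 22.3)
S = 239.1 / 37.7
S = 6.3422 mV/unit

6.3422 mV/unit


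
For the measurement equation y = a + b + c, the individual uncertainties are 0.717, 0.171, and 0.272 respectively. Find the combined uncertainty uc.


For a sum of independent quantities, uc = sqrt(u1^2 + u2^2 + u3^2).
uc = sqrt(0.717^2 + 0.171^2 + 0.272^2)
uc = sqrt(0.514089 + 0.029241 + 0.073984)
uc = 0.7857

0.7857


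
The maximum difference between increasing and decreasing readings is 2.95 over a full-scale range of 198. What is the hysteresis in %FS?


Hysteresis = (max difference / full scale) * 100%.
H = (2.95 / 198) * 100
H = 1.49 %FS

1.49 %FS


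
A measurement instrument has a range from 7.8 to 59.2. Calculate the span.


Span = upper range - lower range.
Span = 59.2 - (7.8)
Span = 51.4

51.4


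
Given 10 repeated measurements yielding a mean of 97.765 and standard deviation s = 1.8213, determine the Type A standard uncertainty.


The standard uncertainty for Type A evaluation is u = s / sqrt(n).
u = 1.8213 / sqrt(10)
u = 1.8213 / 3.1623
u = 0.5759

0.5759


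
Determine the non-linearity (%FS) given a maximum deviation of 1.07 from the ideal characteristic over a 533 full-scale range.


Linearity error = (max deviation / full scale) * 100%.
Linearity = (1.07 / 533) * 100
Linearity = 0.201 %FS

0.201 %FS


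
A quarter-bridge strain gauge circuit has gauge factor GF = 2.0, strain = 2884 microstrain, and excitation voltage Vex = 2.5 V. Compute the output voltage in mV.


Quarter bridge output: Vout = (GF * epsilon * Vex) / 4.
Vout = (2.0 * 2884e-6 * 2.5) / 4
Vout = 0.01442 / 4 V
Vout = 0.003605 V = 3.605 mV

3.605 mV


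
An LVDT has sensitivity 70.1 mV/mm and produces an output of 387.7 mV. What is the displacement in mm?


Displacement = Vout / sensitivity.
d = 387.7 / 70.1
d = 5.531 mm

5.531 mm


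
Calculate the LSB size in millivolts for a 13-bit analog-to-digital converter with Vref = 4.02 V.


The resolution (LSB) of an ADC is Vref / 2^n.
LSB = 4.02 / 2^13
LSB = 4.02 / 8192
LSB = 0.00049072 V = 0.49072266 mV

0.49072266 mV


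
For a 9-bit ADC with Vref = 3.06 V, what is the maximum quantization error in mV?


The maximum quantization error is +/- LSB/2.
LSB = Vref / 2^n = 3.06 / 512 = 0.00597656 V
Max error = LSB / 2 = 0.00597656 / 2 = 0.00298828 V
Max error = 2.9883 mV

2.9883 mV


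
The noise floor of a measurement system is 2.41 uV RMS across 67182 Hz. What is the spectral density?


Noise spectral density = Vrms / sqrt(BW).
NSD = 2.41 / sqrt(67182)
NSD = 2.41 / 259.1949
NSD = 0.0093 uV/sqrt(Hz)

0.0093 uV/sqrt(Hz)


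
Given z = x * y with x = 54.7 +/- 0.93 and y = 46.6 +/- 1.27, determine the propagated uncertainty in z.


For a product z = x*y, the relative uncertainty is:
uz/z = sqrt((ux/x)^2 + (uy/y)^2)
Relative uncertainties: ux/x = 0.93/54.7 = 0.017002
uy/y = 1.27/46.6 = 0.027253
z = 54.7 * 46.6 = 2549.0
uz = 2549.0 * sqrt(0.017002^2 + 0.027253^2) = 81.879

81.879


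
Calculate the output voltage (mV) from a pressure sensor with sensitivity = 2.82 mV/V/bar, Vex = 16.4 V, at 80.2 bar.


Output = sensitivity * Vex * P.
Vout = 2.82 * 16.4 * 80.2
Vout = 46.248 * 80.2
Vout = 3709.09 mV

3709.09 mV


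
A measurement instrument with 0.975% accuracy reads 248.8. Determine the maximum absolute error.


Absolute error = (accuracy% / 100) * reading.
Error = (0.975 / 100) * 248.8
Error = 0.00975 * 248.8
Error = 2.4258

2.4258


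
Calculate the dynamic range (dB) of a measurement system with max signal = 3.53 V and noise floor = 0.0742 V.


Dynamic range = 20 * log10(Vmax / Vnoise).
DR = 20 * log10(3.53 / 0.0742)
DR = 20 * log10(47.57)
DR = 33.55 dB

33.55 dB


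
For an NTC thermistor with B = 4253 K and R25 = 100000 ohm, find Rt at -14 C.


NTC thermistor equation: Rt = R25 * exp(B * (1/T - 1/T25)).
T in Kelvin: 259.15 K, T25 = 298.15 K
1/T - 1/T25 = 1/259.15 - 1/298.15 = 0.00050475
B * (1/T - 1/T25) = 4253 * 0.00050475 = 2.1467
Rt = 100000 * exp(2.1467) = 855668.5 ohm

855668.5 ohm


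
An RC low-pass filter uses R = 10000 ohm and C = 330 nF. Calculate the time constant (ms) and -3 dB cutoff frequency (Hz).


Time constant: tau = R * C.
tau = 10000 * 3.30e-07 = 0.0033 s
tau = 3.3 ms
Cutoff frequency: fc = 1 / (2*pi*R*C).
fc = 1 / (2*pi*0.0033) = 48.23 Hz

tau = 3.3 ms, fc = 48.23 Hz


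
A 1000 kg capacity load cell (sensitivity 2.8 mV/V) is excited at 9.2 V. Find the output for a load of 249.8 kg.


Vout = rated_output * Vex * (load / capacity).
Vout = 2.8 * 9.2 * (249.8 / 1000)
Vout = 2.8 * 9.2 * 0.2498
Vout = 6.435 mV

6.435 mV


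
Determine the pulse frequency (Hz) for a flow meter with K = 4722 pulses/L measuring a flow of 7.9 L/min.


Frequency = K * Q / 60 (converting L/min to L/s).
f = 4722 * 7.9 / 60
f = 37303.8 / 60
f = 621.73 Hz

621.73 Hz


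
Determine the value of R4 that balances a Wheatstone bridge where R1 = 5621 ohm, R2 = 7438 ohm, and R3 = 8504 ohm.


At balance: R1*R4 = R2*R3, so R4 = R2*R3/R1.
R4 = 7438 * 8504 / 5621
R4 = 63252752 / 5621
R4 = 11252.94 ohm

11252.94 ohm


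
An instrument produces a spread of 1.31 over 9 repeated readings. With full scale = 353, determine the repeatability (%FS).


Repeatability = (spread / full scale) * 100%.
R = (1.31 / 353) * 100
R = 0.371 %FS

0.371 %FS


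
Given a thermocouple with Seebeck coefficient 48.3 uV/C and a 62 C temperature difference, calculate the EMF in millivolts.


The thermocouple output V = sensitivity * dT.
V = 48.3 uV/C * 62 C
V = 2994.6 uV
V = 2.995 mV

2.995 mV


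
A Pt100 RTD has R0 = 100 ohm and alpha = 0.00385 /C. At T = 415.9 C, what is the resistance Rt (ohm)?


The RTD equation: Rt = R0 * (1 + alpha * T).
Rt = 100 * (1 + 0.00385 * 415.9)
Rt = 100 * (1 + 1.601215)
Rt = 100 * 2.601215
Rt = 260.121 ohm

260.121 ohm


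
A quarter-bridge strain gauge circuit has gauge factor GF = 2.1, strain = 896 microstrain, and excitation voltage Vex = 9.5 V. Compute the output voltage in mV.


Quarter bridge output: Vout = (GF * epsilon * Vex) / 4.
Vout = (2.1 * 896e-6 * 9.5) / 4
Vout = 0.0178752 / 4 V
Vout = 0.0044688 V = 4.4688 mV

4.4688 mV


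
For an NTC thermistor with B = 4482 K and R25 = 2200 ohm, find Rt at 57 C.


NTC thermistor equation: Rt = R25 * exp(B * (1/T - 1/T25)).
T in Kelvin: 330.15 K, T25 = 298.15 K
1/T - 1/T25 = 1/330.15 - 1/298.15 = -0.00032509
B * (1/T - 1/T25) = 4482 * -0.00032509 = -1.4571
Rt = 2200 * exp(-1.4571) = 512.4 ohm

512.4 ohm


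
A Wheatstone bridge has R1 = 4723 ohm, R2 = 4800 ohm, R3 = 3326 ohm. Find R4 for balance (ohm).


At balance: R1*R4 = R2*R3, so R4 = R2*R3/R1.
R4 = 4800 * 3326 / 4723
R4 = 15964800 / 4723
R4 = 3380.22 ohm

3380.22 ohm


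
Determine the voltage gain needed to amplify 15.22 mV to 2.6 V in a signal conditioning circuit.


Gain = Vout / Vin (converting to same units).
G = 2.6 V / 15.22 mV
G = 2600.0 mV / 15.22 mV
G = 170.83

170.83


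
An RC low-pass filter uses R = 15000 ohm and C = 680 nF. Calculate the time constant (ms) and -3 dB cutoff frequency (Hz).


Time constant: tau = R * C.
tau = 15000 * 6.80e-07 = 0.0102 s
tau = 10.2 ms
Cutoff frequency: fc = 1 / (2*pi*R*C).
fc = 1 / (2*pi*0.0102) = 15.6 Hz

tau = 10.2 ms, fc = 15.6 Hz


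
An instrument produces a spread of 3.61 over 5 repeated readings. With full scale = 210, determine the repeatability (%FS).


Repeatability = (spread / full scale) * 100%.
R = (3.61 / 210) * 100
R = 1.719 %FS

1.719 %FS


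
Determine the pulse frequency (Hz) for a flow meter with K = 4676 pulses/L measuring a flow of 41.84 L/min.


Frequency = K * Q / 60 (converting L/min to L/s).
f = 4676 * 41.84 / 60
f = 195643.84 / 60
f = 3260.73 Hz

3260.73 Hz


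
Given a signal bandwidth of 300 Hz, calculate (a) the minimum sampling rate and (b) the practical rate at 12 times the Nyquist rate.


By Nyquist theorem, fs_min = 2 * fmax.
fs_min = 2 * 300 = 600 Hz
Practical rate = 12 * fs_min = 12 * 600 = 7200 Hz

fs_min = 600 Hz, fs_practical = 7200 Hz


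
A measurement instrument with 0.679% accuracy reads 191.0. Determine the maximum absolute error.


Absolute error = (accuracy% / 100) * reading.
Error = (0.679 / 100) * 191.0
Error = 0.00679 * 191.0
Error = 1.2969

1.2969


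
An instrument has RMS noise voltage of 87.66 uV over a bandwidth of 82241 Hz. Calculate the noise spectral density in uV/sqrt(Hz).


Noise spectral density = Vrms / sqrt(BW).
NSD = 87.66 / sqrt(82241)
NSD = 87.66 / 286.7769
NSD = 0.3057 uV/sqrt(Hz)

0.3057 uV/sqrt(Hz)


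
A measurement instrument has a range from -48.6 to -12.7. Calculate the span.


Span = upper range - lower range.
Span = -12.7 - (-48.6)
Span = 35.9

35.9


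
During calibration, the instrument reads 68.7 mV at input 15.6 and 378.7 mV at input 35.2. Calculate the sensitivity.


Sensitivity = (y2 - y1) / (x2 - x1).
S = (378.7 - 68.7) / (35.2 - 15.6)
S = 310.0 / 19.6
S = 15.8163 mV/unit

15.8163 mV/unit


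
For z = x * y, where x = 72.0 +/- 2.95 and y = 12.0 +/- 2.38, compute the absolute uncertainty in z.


For a product z = x*y, the relative uncertainty is:
uz/z = sqrt((ux/x)^2 + (uy/y)^2)
Relative uncertainties: ux/x = 2.95/72.0 = 0.040972
uy/y = 2.38/12.0 = 0.198333
z = 72.0 * 12.0 = 864.0
uz = 864.0 * sqrt(0.040972^2 + 0.198333^2) = 174.978

174.978


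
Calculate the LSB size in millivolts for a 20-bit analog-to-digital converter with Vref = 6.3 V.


The resolution (LSB) of an ADC is Vref / 2^n.
LSB = 6.3 / 2^20
LSB = 6.3 / 1048576
LSB = 6.01e-06 V = 0.00600815 mV

0.00600815 mV


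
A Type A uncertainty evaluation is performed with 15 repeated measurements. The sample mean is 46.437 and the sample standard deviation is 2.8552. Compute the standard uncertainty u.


The standard uncertainty for Type A evaluation is u = s / sqrt(n).
u = 2.8552 / sqrt(15)
u = 2.8552 / 3.873
u = 0.7372

0.7372


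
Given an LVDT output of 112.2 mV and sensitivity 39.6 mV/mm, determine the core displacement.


Displacement = Vout / sensitivity.
d = 112.2 / 39.6
d = 2.833 mm

2.833 mm


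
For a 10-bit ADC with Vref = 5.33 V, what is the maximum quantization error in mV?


The maximum quantization error is +/- LSB/2.
LSB = Vref / 2^n = 5.33 / 1024 = 0.00520508 V
Max error = LSB / 2 = 0.00520508 / 2 = 0.00260254 V
Max error = 2.6025 mV

2.6025 mV


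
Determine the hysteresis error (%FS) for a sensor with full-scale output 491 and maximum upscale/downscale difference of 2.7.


Hysteresis = (max difference / full scale) * 100%.
H = (2.7 / 491) * 100
H = 0.55 %FS

0.55 %FS


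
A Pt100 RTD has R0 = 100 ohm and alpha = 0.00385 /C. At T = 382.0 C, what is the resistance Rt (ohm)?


The RTD equation: Rt = R0 * (1 + alpha * T).
Rt = 100 * (1 + 0.00385 * 382.0)
Rt = 100 * (1 + 1.4707)
Rt = 100 * 2.4707
Rt = 247.07 ohm

247.07 ohm


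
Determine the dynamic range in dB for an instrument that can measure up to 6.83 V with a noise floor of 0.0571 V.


Dynamic range = 20 * log10(Vmax / Vnoise).
DR = 20 * log10(6.83 / 0.0571)
DR = 20 * log10(119.61)
DR = 41.56 dB

41.56 dB


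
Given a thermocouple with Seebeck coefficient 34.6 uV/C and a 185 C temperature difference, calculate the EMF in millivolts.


The thermocouple output V = sensitivity * dT.
V = 34.6 uV/C * 185 C
V = 6401.0 uV
V = 6.401 mV

6.401 mV


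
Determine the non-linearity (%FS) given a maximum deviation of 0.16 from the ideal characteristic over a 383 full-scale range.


Linearity error = (max deviation / full scale) * 100%.
Linearity = (0.16 / 383) * 100
Linearity = 0.042 %FS

0.042 %FS


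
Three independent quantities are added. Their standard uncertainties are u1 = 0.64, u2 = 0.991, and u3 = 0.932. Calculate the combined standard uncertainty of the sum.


For a sum of independent quantities, uc = sqrt(u1^2 + u2^2 + u3^2).
uc = sqrt(0.64^2 + 0.991^2 + 0.932^2)
uc = sqrt(0.4096 + 0.982081 + 0.868624)
uc = 1.5034

1.5034


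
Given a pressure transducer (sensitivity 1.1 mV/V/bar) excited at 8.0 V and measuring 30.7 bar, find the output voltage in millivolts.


Output = sensitivity * Vex * P.
Vout = 1.1 * 8.0 * 30.7
Vout = 8.8 * 30.7
Vout = 270.16 mV

270.16 mV


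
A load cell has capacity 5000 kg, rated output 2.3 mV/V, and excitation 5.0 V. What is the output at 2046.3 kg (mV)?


Vout = rated_output * Vex * (load / capacity).
Vout = 2.3 * 5.0 * (2046.3 / 5000)
Vout = 2.3 * 5.0 * 0.40926
Vout = 4.706 mV

4.706 mV


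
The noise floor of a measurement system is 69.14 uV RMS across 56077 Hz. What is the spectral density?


Noise spectral density = Vrms / sqrt(BW).
NSD = 69.14 / sqrt(56077)
NSD = 69.14 / 236.8058
NSD = 0.292 uV/sqrt(Hz)

0.292 uV/sqrt(Hz)


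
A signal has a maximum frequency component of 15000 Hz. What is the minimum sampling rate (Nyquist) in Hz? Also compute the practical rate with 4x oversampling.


By Nyquist theorem, fs_min = 2 * fmax.
fs_min = 2 * 15000 = 30000 Hz
Practical rate = 4 * fs_min = 4 * 30000 = 120000 Hz

fs_min = 30000 Hz, fs_practical = 120000 Hz


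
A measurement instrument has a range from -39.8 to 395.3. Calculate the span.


Span = upper range - lower range.
Span = 395.3 - (-39.8)
Span = 435.1

435.1


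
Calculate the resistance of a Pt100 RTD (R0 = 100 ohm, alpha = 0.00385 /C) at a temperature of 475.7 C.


The RTD equation: Rt = R0 * (1 + alpha * T).
Rt = 100 * (1 + 0.00385 * 475.7)
Rt = 100 * (1 + 1.831445)
Rt = 100 * 2.831445
Rt = 283.144 ohm

283.144 ohm


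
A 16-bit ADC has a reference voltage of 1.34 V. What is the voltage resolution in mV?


The resolution (LSB) of an ADC is Vref / 2^n.
LSB = 1.34 / 2^16
LSB = 1.34 / 65536
LSB = 2.045e-05 V = 0.02044678 mV

0.02044678 mV


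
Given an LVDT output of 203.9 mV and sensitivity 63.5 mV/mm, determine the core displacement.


Displacement = Vout / sensitivity.
d = 203.9 / 63.5
d = 3.211 mm

3.211 mm


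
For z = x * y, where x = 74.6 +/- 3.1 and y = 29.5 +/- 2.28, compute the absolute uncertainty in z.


For a product z = x*y, the relative uncertainty is:
uz/z = sqrt((ux/x)^2 + (uy/y)^2)
Relative uncertainties: ux/x = 3.1/74.6 = 0.041555
uy/y = 2.28/29.5 = 0.077288
z = 74.6 * 29.5 = 2200.7
uz = 2200.7 * sqrt(0.041555^2 + 0.077288^2) = 193.114

193.114


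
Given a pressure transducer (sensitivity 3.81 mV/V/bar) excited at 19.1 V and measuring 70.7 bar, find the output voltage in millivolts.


Output = sensitivity * Vex * P.
Vout = 3.81 * 19.1 * 70.7
Vout = 72.771 * 70.7
Vout = 5144.91 mV

5144.91 mV


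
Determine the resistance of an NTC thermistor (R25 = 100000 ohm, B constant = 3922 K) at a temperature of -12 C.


NTC thermistor equation: Rt = R25 * exp(B * (1/T - 1/T25)).
T in Kelvin: 261.15 K, T25 = 298.15 K
1/T - 1/T25 = 1/261.15 - 1/298.15 = 0.0004752
B * (1/T - 1/T25) = 3922 * 0.0004752 = 1.8637
Rt = 100000 * exp(1.8637) = 644778.3 ohm

644778.3 ohm


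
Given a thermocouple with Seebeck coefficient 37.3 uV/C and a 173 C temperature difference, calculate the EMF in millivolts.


The thermocouple output V = sensitivity * dT.
V = 37.3 uV/C * 173 C
V = 6452.9 uV
V = 6.453 mV

6.453 mV


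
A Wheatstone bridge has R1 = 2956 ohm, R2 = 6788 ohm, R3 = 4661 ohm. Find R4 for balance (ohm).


At balance: R1*R4 = R2*R3, so R4 = R2*R3/R1.
R4 = 6788 * 4661 / 2956
R4 = 31638868 / 2956
R4 = 10703.27 ohm

10703.27 ohm


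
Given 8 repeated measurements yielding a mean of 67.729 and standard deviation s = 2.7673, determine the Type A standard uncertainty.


The standard uncertainty for Type A evaluation is u = s / sqrt(n).
u = 2.7673 / sqrt(8)
u = 2.7673 / 2.8284
u = 0.9784

0.9784


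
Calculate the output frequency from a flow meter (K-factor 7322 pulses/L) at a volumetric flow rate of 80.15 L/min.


Frequency = K * Q / 60 (converting L/min to L/s).
f = 7322 * 80.15 / 60
f = 586858.3 / 60
f = 9780.97 Hz

9780.97 Hz


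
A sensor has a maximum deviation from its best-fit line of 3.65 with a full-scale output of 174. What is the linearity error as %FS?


Linearity error = (max deviation / full scale) * 100%.
Linearity = (3.65 / 174) * 100
Linearity = 2.098 %FS

2.098 %FS


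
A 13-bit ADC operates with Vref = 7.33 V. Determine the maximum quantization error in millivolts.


The maximum quantization error is +/- LSB/2.
LSB = Vref / 2^n = 7.33 / 8192 = 0.00089478 V
Max error = LSB / 2 = 0.00089478 / 2 = 0.00044739 V
Max error = 0.4474 mV

0.4474 mV


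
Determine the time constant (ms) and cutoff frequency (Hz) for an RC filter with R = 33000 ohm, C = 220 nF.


Time constant: tau = R * C.
tau = 33000 * 2.20e-07 = 0.00726 s
tau = 7.26 ms
Cutoff frequency: fc = 1 / (2*pi*R*C).
fc = 1 / (2*pi*0.00726) = 21.92 Hz

tau = 7.26 ms, fc = 21.92 Hz


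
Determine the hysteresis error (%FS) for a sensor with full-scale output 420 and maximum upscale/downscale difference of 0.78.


Hysteresis = (max difference / full scale) * 100%.
H = (0.78 / 420) * 100
H = 0.186 %FS

0.186 %FS


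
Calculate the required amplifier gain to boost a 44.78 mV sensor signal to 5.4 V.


Gain = Vout / Vin (converting to same units).
G = 5.4 V / 44.78 mV
G = 5400.0 mV / 44.78 mV
G = 120.59

120.59


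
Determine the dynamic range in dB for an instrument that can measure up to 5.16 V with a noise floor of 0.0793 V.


Dynamic range = 20 * log10(Vmax / Vnoise).
DR = 20 * log10(5.16 / 0.0793)
DR = 20 * log10(65.07)
DR = 36.27 dB

36.27 dB


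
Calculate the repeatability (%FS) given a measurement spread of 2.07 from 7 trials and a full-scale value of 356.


Repeatability = (spread / full scale) * 100%.
R = (2.07 / 356) * 100
R = 0.581 %FS

0.581 %FS


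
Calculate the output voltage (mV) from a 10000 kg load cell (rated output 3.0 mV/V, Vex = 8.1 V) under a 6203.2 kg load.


Vout = rated_output * Vex * (load / capacity).
Vout = 3.0 * 8.1 * (6203.2 / 10000)
Vout = 3.0 * 8.1 * 0.62032
Vout = 15.074 mV

15.074 mV


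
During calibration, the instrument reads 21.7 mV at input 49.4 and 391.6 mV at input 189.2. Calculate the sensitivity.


Sensitivity = (y2 - y1) / (x2 - x1).
S = (391.6 - 21.7) / (189.2 - 49.4)
S = 369.9 / 139.8
S = 2.6459 mV/unit

2.6459 mV/unit


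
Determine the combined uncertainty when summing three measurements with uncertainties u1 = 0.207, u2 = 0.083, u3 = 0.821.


For a sum of independent quantities, uc = sqrt(u1^2 + u2^2 + u3^2).
uc = sqrt(0.207^2 + 0.083^2 + 0.821^2)
uc = sqrt(0.042849 + 0.006889 + 0.674041)
uc = 0.8508

0.8508


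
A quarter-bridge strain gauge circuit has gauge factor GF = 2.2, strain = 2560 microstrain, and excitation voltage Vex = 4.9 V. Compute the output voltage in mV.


Quarter bridge output: Vout = (GF * epsilon * Vex) / 4.
Vout = (2.2 * 2560e-6 * 4.9) / 4
Vout = 0.0275968 / 4 V
Vout = 0.0068992 V = 6.8992 mV

6.8992 mV


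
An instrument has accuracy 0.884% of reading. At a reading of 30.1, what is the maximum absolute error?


Absolute error = (accuracy% / 100) * reading.
Error = (0.884 / 100) * 30.1
Error = 0.00884 * 30.1
Error = 0.2661

0.2661


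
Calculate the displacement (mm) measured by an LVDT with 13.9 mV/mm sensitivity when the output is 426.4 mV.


Displacement = Vout / sensitivity.
d = 426.4 / 13.9
d = 30.676 mm

30.676 mm


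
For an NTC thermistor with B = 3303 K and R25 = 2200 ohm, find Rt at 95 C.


NTC thermistor equation: Rt = R25 * exp(B * (1/T - 1/T25)).
T in Kelvin: 368.15 K, T25 = 298.15 K
1/T - 1/T25 = 1/368.15 - 1/298.15 = -0.00063773
B * (1/T - 1/T25) = 3303 * -0.00063773 = -2.1064
Rt = 2200 * exp(-2.1064) = 267.7 ohm

267.7 ohm


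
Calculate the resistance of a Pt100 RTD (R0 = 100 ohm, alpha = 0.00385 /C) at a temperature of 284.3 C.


The RTD equation: Rt = R0 * (1 + alpha * T).
Rt = 100 * (1 + 0.00385 * 284.3)
Rt = 100 * (1 + 1.094555)
Rt = 100 * 2.094555
Rt = 209.456 ohm

209.456 ohm


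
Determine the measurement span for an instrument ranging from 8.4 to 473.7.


Span = upper range - lower range.
Span = 473.7 - (8.4)
Span = 465.3

465.3


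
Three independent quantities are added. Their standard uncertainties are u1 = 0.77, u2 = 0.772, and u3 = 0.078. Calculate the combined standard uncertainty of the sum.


For a sum of independent quantities, uc = sqrt(u1^2 + u2^2 + u3^2).
uc = sqrt(0.77^2 + 0.772^2 + 0.078^2)
uc = sqrt(0.5929 + 0.595984 + 0.006084)
uc = 1.0931

1.0931


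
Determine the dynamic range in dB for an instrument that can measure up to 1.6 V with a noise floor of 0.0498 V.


Dynamic range = 20 * log10(Vmax / Vnoise).
DR = 20 * log10(1.6 / 0.0498)
DR = 20 * log10(32.13)
DR = 30.14 dB

30.14 dB


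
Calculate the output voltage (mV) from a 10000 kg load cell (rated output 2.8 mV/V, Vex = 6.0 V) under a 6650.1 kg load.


Vout = rated_output * Vex * (load / capacity).
Vout = 2.8 * 6.0 * (6650.1 / 10000)
Vout = 2.8 * 6.0 * 0.66501
Vout = 11.172 mV

11.172 mV


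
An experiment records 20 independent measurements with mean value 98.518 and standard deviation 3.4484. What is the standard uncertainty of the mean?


The standard uncertainty for Type A evaluation is u = s / sqrt(n).
u = 3.4484 / sqrt(20)
u = 3.4484 / 4.4721
u = 0.7711

0.7711


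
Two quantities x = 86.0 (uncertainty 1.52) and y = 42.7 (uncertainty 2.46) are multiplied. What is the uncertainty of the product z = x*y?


For a product z = x*y, the relative uncertainty is:
uz/z = sqrt((ux/x)^2 + (uy/y)^2)
Relative uncertainties: ux/x = 1.52/86.0 = 0.017674
uy/y = 2.46/42.7 = 0.057611
z = 86.0 * 42.7 = 3672.2
uz = 3672.2 * sqrt(0.017674^2 + 0.057611^2) = 221.292

221.292


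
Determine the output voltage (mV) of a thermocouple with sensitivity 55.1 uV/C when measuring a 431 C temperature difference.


The thermocouple output V = sensitivity * dT.
V = 55.1 uV/C * 431 C
V = 23748.1 uV
V = 23.748 mV

23.748 mV


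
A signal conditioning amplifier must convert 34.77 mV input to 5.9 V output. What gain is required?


Gain = Vout / Vin (converting to same units).
G = 5.9 V / 34.77 mV
G = 5900.0 mV / 34.77 mV
G = 169.69

169.69


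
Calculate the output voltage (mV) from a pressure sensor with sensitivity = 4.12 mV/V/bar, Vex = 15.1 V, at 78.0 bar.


Output = sensitivity * Vex * P.
Vout = 4.12 * 15.1 * 78.0
Vout = 62.212 * 78.0
Vout = 4852.54 mV

4852.54 mV


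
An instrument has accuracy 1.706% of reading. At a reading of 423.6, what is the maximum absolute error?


Absolute error = (accuracy% / 100) * reading.
Error = (1.706 / 100) * 423.6
Error = 0.01706 * 423.6
Error = 7.2266

7.2266


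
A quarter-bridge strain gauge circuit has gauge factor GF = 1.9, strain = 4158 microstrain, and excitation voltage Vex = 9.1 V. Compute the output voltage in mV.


Quarter bridge output: Vout = (GF * epsilon * Vex) / 4.
Vout = (1.9 * 4158e-6 * 9.1) / 4
Vout = 0.07189182 / 4 V
Vout = 0.01797295 V = 17.973 mV

17.973 mV


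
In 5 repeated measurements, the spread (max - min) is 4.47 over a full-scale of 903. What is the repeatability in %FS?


Repeatability = (spread / full scale) * 100%.
R = (4.47 / 903) * 100
R = 0.495 %FS

0.495 %FS


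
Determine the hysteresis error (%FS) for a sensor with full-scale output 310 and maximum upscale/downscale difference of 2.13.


Hysteresis = (max difference / full scale) * 100%.
H = (2.13 / 310) * 100
H = 0.687 %FS

0.687 %FS


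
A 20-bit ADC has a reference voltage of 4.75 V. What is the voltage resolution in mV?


The resolution (LSB) of an ADC is Vref / 2^n.
LSB = 4.75 / 2^20
LSB = 4.75 / 1048576
LSB = 4.53e-06 V = 0.00452995 mV

0.00452995 mV


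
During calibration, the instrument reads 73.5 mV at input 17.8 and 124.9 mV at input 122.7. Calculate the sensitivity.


Sensitivity = (y2 - y1) / (x2 - x1).
S = (124.9 - 73.5) / (122.7 - 17.8)
S = 51.4 / 104.9
S = 0.49 mV/unit

0.49 mV/unit


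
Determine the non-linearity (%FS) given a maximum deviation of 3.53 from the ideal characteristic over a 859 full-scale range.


Linearity error = (max deviation / full scale) * 100%.
Linearity = (3.53 / 859) * 100
Linearity = 0.411 %FS

0.411 %FS


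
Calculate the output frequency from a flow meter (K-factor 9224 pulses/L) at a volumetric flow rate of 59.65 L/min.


Frequency = K * Q / 60 (converting L/min to L/s).
f = 9224 * 59.65 / 60
f = 550211.6 / 60
f = 9170.19 Hz

9170.19 Hz


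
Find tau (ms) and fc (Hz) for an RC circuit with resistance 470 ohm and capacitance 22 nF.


Time constant: tau = R * C.
tau = 470 * 2.20e-08 = 1.034e-05 s
tau = 0.0103 ms
Cutoff frequency: fc = 1 / (2*pi*R*C).
fc = 1 / (2*pi*1.034e-05) = 15392.16 Hz

tau = 0.0103 ms, fc = 15392.16 Hz


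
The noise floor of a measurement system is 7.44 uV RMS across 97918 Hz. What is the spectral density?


Noise spectral density = Vrms / sqrt(BW).
NSD = 7.44 / sqrt(97918)
NSD = 7.44 / 312.9185
NSD = 0.0238 uV/sqrt(Hz)

0.0238 uV/sqrt(Hz)


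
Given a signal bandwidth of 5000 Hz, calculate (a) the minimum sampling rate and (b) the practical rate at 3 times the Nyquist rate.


By Nyquist theorem, fs_min = 2 * fmax.
fs_min = 2 * 5000 = 10000 Hz
Practical rate = 3 * fs_min = 3 * 10000 = 30000 Hz

fs_min = 10000 Hz, fs_practical = 30000 Hz


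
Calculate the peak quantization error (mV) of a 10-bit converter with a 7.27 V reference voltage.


The maximum quantization error is +/- LSB/2.
LSB = Vref / 2^n = 7.27 / 1024 = 0.00709961 V
Max error = LSB / 2 = 0.00709961 / 2 = 0.0035498 V
Max error = 3.5498 mV

3.5498 mV


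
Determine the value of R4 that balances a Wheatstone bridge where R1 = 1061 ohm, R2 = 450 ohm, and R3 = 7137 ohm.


At balance: R1*R4 = R2*R3, so R4 = R2*R3/R1.
R4 = 450 * 7137 / 1061
R4 = 3211650 / 1061
R4 = 3027.0 ohm

3027.0 ohm


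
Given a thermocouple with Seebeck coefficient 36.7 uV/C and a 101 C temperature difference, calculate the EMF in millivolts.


The thermocouple output V = sensitivity * dT.
V = 36.7 uV/C * 101 C
V = 3706.7 uV
V = 3.707 mV

3.707 mV


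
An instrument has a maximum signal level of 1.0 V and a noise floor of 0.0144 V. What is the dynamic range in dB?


Dynamic range = 20 * log10(Vmax / Vnoise).
DR = 20 * log10(1.0 / 0.0144)
DR = 20 * log10(69.44)
DR = 36.83 dB

36.83 dB


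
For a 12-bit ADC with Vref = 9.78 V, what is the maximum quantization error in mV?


The maximum quantization error is +/- LSB/2.
LSB = Vref / 2^n = 9.78 / 4096 = 0.0023877 V
Max error = LSB / 2 = 0.0023877 / 2 = 0.00119385 V
Max error = 1.1938 mV

1.1938 mV


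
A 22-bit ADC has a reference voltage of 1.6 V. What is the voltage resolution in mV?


The resolution (LSB) of an ADC is Vref / 2^n.
LSB = 1.6 / 2^22
LSB = 1.6 / 4194304
LSB = 3.8e-07 V = 0.00038147 mV

0.00038147 mV


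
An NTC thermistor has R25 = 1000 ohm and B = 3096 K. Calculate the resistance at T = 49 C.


NTC thermistor equation: Rt = R25 * exp(B * (1/T - 1/T25)).
T in Kelvin: 322.15 K, T25 = 298.15 K
1/T - 1/T25 = 1/322.15 - 1/298.15 = -0.00024987
B * (1/T - 1/T25) = 3096 * -0.00024987 = -0.7736
Rt = 1000 * exp(-0.7736) = 461.3 ohm

461.3 ohm


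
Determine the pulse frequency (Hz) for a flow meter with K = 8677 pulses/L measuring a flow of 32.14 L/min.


Frequency = K * Q / 60 (converting L/min to L/s).
f = 8677 * 32.14 / 60
f = 278878.78 / 60
f = 4647.98 Hz

4647.98 Hz


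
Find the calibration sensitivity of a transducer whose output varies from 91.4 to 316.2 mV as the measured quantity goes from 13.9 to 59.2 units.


Sensitivity = (y2 - y1) / (x2 - x1).
S = (316.2 - 91.4) / (59.2 - 13.9)
S = 224.8 / 45.3
S = 4.9625 mV/unit

4.9625 mV/unit


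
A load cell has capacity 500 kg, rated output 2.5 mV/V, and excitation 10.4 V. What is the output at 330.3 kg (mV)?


Vout = rated_output * Vex * (load / capacity).
Vout = 2.5 * 10.4 * (330.3 / 500)
Vout = 2.5 * 10.4 * 0.6606
Vout = 17.176 mV

17.176 mV


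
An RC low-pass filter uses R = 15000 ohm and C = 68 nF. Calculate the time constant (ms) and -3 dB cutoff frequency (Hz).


Time constant: tau = R * C.
tau = 15000 * 6.80e-08 = 0.00102 s
tau = 1.02 ms
Cutoff frequency: fc = 1 / (2*pi*R*C).
fc = 1 / (2*pi*0.00102) = 156.03 Hz

tau = 1.02 ms, fc = 156.03 Hz


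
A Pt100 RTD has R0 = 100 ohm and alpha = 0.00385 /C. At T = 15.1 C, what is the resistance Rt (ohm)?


The RTD equation: Rt = R0 * (1 + alpha * T).
Rt = 100 * (1 + 0.00385 * 15.1)
Rt = 100 * (1 + 0.058135)
Rt = 100 * 1.058135
Rt = 105.814 ohm

105.814 ohm


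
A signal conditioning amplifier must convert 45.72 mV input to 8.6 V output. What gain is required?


Gain = Vout / Vin (converting to same units).
G = 8.6 V / 45.72 mV
G = 8600.0 mV / 45.72 mV
G = 188.1

188.1


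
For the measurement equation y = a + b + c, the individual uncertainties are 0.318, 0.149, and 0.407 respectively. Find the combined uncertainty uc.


For a sum of independent quantities, uc = sqrt(u1^2 + u2^2 + u3^2).
uc = sqrt(0.318^2 + 0.149^2 + 0.407^2)
uc = sqrt(0.101124 + 0.022201 + 0.165649)
uc = 0.5376

0.5376


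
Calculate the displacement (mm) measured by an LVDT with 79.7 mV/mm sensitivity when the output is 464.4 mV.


Displacement = Vout / sensitivity.
d = 464.4 / 79.7
d = 5.827 mm

5.827 mm


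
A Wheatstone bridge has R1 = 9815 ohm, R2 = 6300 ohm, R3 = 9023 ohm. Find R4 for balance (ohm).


At balance: R1*R4 = R2*R3, so R4 = R2*R3/R1.
R4 = 6300 * 9023 / 9815
R4 = 56844900 / 9815
R4 = 5791.64 ohm

5791.64 ohm


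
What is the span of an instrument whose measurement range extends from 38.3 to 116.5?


Span = upper range - lower range.
Span = 116.5 - (38.3)
Span = 78.2

78.2


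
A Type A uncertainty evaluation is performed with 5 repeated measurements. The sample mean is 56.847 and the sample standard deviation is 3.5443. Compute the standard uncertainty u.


The standard uncertainty for Type A evaluation is u = s / sqrt(n).
u = 3.5443 / sqrt(5)
u = 3.5443 / 2.2361
u = 1.5851

1.5851


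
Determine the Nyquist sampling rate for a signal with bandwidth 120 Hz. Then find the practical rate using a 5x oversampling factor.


By Nyquist theorem, fs_min = 2 * fmax.
fs_min = 2 * 120 = 240 Hz
Practical rate = 5 * fs_min = 5 * 240 = 1200 Hz

fs_min = 240 Hz, fs_practical = 1200 Hz


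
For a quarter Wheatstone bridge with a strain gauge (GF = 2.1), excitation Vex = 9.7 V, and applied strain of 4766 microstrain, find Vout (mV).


Quarter bridge output: Vout = (GF * epsilon * Vex) / 4.
Vout = (2.1 * 4766e-6 * 9.7) / 4
Vout = 0.09708342 / 4 V
Vout = 0.02427085 V = 24.2709 mV

24.2709 mV


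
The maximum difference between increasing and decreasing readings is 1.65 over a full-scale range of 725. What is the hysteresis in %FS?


Hysteresis = (max difference / full scale) * 100%.
H = (1.65 / 725) * 100
H = 0.228 %FS

0.228 %FS


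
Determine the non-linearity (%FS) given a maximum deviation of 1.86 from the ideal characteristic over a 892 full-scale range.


Linearity error = (max deviation / full scale) * 100%.
Linearity = (1.86 / 892) * 100
Linearity = 0.209 %FS

0.209 %FS


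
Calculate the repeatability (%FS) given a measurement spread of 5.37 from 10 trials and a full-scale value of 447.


Repeatability = (spread / full scale) * 100%.
R = (5.37 / 447) * 100
R = 1.201 %FS

1.201 %FS


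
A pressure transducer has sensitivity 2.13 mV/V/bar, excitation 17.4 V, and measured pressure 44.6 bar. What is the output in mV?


Output = sensitivity * Vex * P.
Vout = 2.13 * 17.4 * 44.6
Vout = 37.062 * 44.6
Vout = 1652.97 mV

1652.97 mV


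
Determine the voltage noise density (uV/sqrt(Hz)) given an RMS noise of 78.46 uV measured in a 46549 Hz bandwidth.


Noise spectral density = Vrms / sqrt(BW).
NSD = 78.46 / sqrt(46549)
NSD = 78.46 / 215.7522
NSD = 0.3637 uV/sqrt(Hz)

0.3637 uV/sqrt(Hz)


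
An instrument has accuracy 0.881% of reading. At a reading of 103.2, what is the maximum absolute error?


Absolute error = (accuracy% / 100) * reading.
Error = (0.881 / 100) * 103.2
Error = 0.00881 * 103.2
Error = 0.9092

0.9092


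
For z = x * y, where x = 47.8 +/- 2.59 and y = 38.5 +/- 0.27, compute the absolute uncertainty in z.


For a product z = x*y, the relative uncertainty is:
uz/z = sqrt((ux/x)^2 + (uy/y)^2)
Relative uncertainties: ux/x = 2.59/47.8 = 0.054184
uy/y = 0.27/38.5 = 0.007013
z = 47.8 * 38.5 = 1840.3
uz = 1840.3 * sqrt(0.054184^2 + 0.007013^2) = 100.547

100.547


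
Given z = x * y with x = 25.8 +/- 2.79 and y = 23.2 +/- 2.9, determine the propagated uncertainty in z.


For a product z = x*y, the relative uncertainty is:
uz/z = sqrt((ux/x)^2 + (uy/y)^2)
Relative uncertainties: ux/x = 2.79/25.8 = 0.10814
uy/y = 2.9/23.2 = 0.125
z = 25.8 * 23.2 = 598.6
uz = 598.6 * sqrt(0.10814^2 + 0.125^2) = 98.933

98.933


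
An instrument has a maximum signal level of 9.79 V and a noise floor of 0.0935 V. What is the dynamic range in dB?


Dynamic range = 20 * log10(Vmax / Vnoise).
DR = 20 * log10(9.79 / 0.0935)
DR = 20 * log10(104.71)
DR = 40.4 dB

40.4 dB
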